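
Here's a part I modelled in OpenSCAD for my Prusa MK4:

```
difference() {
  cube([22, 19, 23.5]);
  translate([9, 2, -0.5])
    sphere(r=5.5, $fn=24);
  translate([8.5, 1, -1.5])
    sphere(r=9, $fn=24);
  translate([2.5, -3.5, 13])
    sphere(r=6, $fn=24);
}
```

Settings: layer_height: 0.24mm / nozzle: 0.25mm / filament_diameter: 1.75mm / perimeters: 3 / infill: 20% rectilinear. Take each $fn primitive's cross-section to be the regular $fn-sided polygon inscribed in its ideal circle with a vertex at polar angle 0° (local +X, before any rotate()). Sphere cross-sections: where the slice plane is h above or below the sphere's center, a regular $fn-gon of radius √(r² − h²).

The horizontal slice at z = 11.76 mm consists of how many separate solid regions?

At z = 11.76 mm: the 22×19 cube contributes its full rectangle; the sphere at (9, 2) is not intersected at this z (|z−center|=12.260 > r=5.5); the sphere at (8.5, 1) does not reach this height (|z−center|=13.260 > r=9); the r=6 sphere at (2.5, -3.5) slices to a regular 24-gon of circumradius 5.870 (√(r²−h²) with h=1.24 from center); Subtracting the remaining from the first: starting from the 22×19 cube, the r=6 sphere at (2.5, -3.5) partially overlaps it — only the 13.01 mm² overlap (of its 107.03 mm²) is removed, clipping the outline — 1 connected region. The result has 1 disconnected region.

1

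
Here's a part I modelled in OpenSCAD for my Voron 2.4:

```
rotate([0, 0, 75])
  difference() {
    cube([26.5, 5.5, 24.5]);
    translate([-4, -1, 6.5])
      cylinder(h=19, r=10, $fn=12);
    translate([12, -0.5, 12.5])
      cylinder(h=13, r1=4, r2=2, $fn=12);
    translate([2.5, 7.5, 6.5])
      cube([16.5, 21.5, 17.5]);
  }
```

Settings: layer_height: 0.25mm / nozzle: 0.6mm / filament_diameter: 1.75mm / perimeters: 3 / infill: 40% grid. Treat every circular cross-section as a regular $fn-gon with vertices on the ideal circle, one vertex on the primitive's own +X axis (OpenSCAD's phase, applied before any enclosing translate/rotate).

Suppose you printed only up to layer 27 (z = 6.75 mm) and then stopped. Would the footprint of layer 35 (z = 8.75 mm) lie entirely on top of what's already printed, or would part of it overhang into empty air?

Compare the two slices. At z = 6.75: the cube is present — its section is the full 26.5×5.5 rectangle (area 145.75 mm²); the r=10 cylinder at (-4, -1) gives a regular 12-gon of circumradius 10 (constant along its height) (area = (12/2)·10.000²·sin(360°/12) = 300.00 mm²); the cone at (12, -0.5) is not intersected at this z (z outside [12.5, 25.5]); the 16.5×21.5 cube at (2.5, 7.5) contributes its full rectangle (area 354.75 mm²); Taking the first minus the rest: starting from the 26.5×5.5 cube (145.75 mm²), the r=10 cylinder at (-4, -1) partially overlaps it — only the 26.65 mm² overlap (of its 300.00 mm²) is removed, clipping the outline; the 16.5×21.5 cube at (2.5, 7.5) misses the remaining region (no effect) — area = 119.10 mm²; (rotated 75° about Z; rotation is an isometry so areas/perimeters/island counts are preserved). At z = 8.75: the cube is present — its section is the full 26.5×5.5 rectangle (area 145.75 mm²); the cylinder at (-4, -1): section is a regular 12-gon, circumradius r=10 (area = (12/2)·10.000²·sin(360°/12) = 300.00 mm²); the cone at (12, -0.5) is not intersected at this z (z outside [12.5, 25.5]); the cube at (2.5, 7.5) is present — its section is the full 16.5×21.5 rectangle (area 354.75 mm²); After the difference (first − rest): starting from the 26.5×5.5 cube (145.75 mm²), the r=10 cylinder at (-4, -1) partially overlaps it — only the 26.65 mm² overlap (of its 300.00 mm²) is removed, clipping the outline; the 16.5×21.5 cube at (2.5, 7.5) misses the remaining region (no effect) — area = 119.10 mm²; (rotated 75° about Z; rotation is an isometry so areas/perimeters/island counts are preserved). Checking containment: the cross-section at z = 8.75 is a subset of the cross-section at z = 6.75.

entirely on top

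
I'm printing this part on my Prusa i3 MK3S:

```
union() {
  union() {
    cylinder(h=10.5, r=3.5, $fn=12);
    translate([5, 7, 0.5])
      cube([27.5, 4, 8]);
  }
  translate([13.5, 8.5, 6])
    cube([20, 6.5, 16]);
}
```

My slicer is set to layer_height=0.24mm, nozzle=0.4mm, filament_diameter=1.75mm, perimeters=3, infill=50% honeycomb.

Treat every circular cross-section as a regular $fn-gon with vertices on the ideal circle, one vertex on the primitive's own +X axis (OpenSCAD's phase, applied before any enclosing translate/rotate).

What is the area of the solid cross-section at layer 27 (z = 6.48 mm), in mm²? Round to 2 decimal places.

At z = 6.48 mm: the r=3.5 cylinder gives a regular 12-gon of circumradius 3.5 (constant along its height) (area = (12/2)·3.500²·sin(360°/12) = 36.75 mm²); the 27.5×4 cube at (5, 7) contributes its full rectangle (area 110.00 mm²); Combining (union): the 2 present regions are separate (no shared area or edge), so areas and boundary lengths simply add and each stays a separate island — area = 146.75 mm²; the cube at (13.5, 8.5) is present — its section is the full 20×6.5 rectangle (area 130.00 mm²); Taking the union: the regions partially overlap — summed areas 276.75 mm² minus the doubly-counted overlap 47.50 mm² gives 229.25 mm² — area = 229.25 mm². Overall, the cross-section has 2 separate islands. Net area = 229.25 mm².

229.25 mm²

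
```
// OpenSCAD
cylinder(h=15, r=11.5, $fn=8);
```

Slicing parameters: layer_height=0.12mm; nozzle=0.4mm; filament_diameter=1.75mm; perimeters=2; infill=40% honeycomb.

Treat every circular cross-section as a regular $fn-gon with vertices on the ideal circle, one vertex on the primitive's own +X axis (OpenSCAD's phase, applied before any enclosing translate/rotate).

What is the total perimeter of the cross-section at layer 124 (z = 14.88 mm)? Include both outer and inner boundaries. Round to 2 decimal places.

70.41 mm

At z = 14.88 mm: the cylinder: section is a regular 8-gon, circumradius r=11.5 (perimeter = 2·8·11.500·sin(180°/8) = 70.41 mm). Overall, the cross-section is a single solid region. Total boundary length (outer) = 70.41 mm.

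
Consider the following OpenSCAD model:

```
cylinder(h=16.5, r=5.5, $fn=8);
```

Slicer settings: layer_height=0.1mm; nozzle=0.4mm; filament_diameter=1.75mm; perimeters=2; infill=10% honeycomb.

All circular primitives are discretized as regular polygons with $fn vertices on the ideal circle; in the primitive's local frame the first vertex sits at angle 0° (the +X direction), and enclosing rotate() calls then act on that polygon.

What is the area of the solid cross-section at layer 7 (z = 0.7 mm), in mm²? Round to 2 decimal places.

At z = 0.7 mm: the r=5.5 cylinder gives a regular 8-gon of circumradius 5.5 (constant along its height) (area = (8/2)·5.500²·sin(360°/8) = 85.56 mm²). Overall, the cross-section is a single solid region. Net area = 85.56 mm².

85.56 mm²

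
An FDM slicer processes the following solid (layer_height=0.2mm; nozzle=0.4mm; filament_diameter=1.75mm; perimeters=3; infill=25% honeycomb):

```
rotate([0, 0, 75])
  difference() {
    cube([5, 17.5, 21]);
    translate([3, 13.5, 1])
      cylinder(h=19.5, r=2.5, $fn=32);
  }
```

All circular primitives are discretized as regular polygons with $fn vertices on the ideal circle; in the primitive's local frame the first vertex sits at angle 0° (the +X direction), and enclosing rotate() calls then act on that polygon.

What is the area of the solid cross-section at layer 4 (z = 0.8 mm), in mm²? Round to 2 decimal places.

At z = 0.8 mm: the 5×17.5 cube contributes its full rectangle (area 87.50 mm²); the cylinder at (3, 13.5) does not reach this height (z outside [1, 20.5]); After the difference (first − rest): none of the subtracted shapes is present at this height, so the 5×17.5 cube is unchanged — area = 87.50 mm²; (whole slice rotated 75° about Z — lengths, areas and connectivity unchanged). Overall, the cross-section is a single solid region. Net area = 87.50 mm².

87.50 mm²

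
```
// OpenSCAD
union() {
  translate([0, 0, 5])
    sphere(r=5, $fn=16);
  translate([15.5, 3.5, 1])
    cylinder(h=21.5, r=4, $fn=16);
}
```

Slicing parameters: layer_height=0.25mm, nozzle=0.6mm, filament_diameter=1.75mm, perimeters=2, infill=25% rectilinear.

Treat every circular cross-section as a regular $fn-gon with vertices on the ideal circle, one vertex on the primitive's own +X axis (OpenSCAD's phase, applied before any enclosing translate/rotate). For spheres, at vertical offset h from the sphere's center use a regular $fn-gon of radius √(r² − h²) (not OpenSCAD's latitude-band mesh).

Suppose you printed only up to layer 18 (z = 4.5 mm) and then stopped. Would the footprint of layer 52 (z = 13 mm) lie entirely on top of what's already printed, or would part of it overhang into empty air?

Compare the two slices. At z = 4.5: the r=5 sphere contributes a regular 16-gon of circumradius √(5²−0.5²) = 4.975 (area = (16/2)·4.975²·sin(360°/16) = 75.77 mm²); the cylinder at (15.5, 3.5): section is a regular 16-gon, circumradius r=4 (area = (16/2)·4.000²·sin(360°/16) = 48.98 mm²); Merging all regions: the 2 present regions are separate (no shared area or edge), so areas and boundary lengths simply add and each stays a separate island — area = 124.75 mm². At z = 13: the sphere is not intersected at this z (|z−center|=8.000 > r=5); the cylinder at (15.5, 3.5): section is a regular 16-gon, circumradius r=4 (area = (16/2)·4.000²·sin(360°/16) = 48.98 mm²); Taking the union: only the r=4 cylinder at (15.5, 3.5) is present, so the union is just that shape — area = 48.98 mm². Checking containment: the cross-section at z = 13 is a subset of the cross-section at z = 4.5.

entirely on top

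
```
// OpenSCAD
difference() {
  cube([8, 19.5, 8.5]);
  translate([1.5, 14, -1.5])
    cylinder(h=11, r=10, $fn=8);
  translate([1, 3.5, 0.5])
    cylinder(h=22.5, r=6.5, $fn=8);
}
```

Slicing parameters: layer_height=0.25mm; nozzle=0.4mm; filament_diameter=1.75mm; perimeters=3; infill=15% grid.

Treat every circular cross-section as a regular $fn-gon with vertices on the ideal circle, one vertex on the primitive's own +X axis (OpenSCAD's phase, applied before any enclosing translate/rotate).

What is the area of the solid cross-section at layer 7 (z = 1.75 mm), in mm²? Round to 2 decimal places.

At z = 1.75 mm: the 8×19.5 cube contributes its full rectangle (area 156.00 mm²); the r=10 cylinder at (1.5, 14) gives a regular 8-gon of circumradius 10 (constant along its height) (area = (8/2)·10.000²·sin(360°/8) = 282.84 mm²); the r=6.5 cylinder at (1, 3.5) gives a regular 8-gon of circumradius 6.5 (constant along its height) (area = (8/2)·6.500²·sin(360°/8) = 119.50 mm²); After the difference (first − rest): starting from the 8×19.5 cube (156.00 mm²), the r=10 cylinder at (1.5, 14) partially overlaps it — only the 114.78 mm² overlap (of its 282.84 mm²) is removed, clipping the outline; the r=6.5 cylinder at (1, 3.5) partially overlaps it — only the 33.81 mm² overlap (of its 119.50 mm²) is removed, clipping the outline — area = 7.41 mm². Overall, the cross-section is a single solid region. Net area = 7.41 mm².

7.41 mm²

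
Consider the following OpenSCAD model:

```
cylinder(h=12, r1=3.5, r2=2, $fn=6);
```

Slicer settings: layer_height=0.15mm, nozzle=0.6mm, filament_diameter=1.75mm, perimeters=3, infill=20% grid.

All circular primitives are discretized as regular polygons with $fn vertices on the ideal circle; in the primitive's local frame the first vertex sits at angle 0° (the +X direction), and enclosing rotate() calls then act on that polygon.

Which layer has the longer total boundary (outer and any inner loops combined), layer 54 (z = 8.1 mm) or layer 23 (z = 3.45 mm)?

Layer 54 (z = 8.1): the cone: at t=0.675 of its height the radius interpolates to r₁+(r₂−r₁)t = 2.487, giving a regular 6-gon of that circumradius (perimeter = 2·6·2.487·sin(180°/6) = 14.92 mm). So its perimeter = 14.93 mm. Layer 23 (z = 3.45): the cone: at t=0.288 of its height the radius interpolates to r₁+(r₂−r₁)t = 3.069, giving a regular 6-gon of that circumradius (perimeter = 2·6·3.069·sin(180°/6) = 18.41 mm). So its perimeter = 18.41 mm. Layer 23 is larger (18.41 vs 14.93 mm).

layer 23 (z = 3.45 mm)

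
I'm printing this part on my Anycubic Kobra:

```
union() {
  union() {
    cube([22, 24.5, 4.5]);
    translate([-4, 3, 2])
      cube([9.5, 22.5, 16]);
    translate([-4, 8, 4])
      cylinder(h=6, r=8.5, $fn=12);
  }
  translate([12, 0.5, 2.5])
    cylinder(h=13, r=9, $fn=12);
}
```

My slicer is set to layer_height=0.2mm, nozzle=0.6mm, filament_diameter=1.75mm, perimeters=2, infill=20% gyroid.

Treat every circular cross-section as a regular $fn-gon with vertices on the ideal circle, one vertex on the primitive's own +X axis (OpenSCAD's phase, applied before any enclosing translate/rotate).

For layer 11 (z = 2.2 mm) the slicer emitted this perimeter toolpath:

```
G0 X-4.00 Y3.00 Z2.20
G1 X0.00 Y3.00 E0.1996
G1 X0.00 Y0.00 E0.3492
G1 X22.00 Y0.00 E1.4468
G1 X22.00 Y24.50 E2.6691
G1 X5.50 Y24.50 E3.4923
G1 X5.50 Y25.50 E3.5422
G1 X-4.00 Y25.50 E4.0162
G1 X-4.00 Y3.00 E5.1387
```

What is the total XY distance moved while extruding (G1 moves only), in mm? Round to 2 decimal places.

103.00 mm

Sum the Euclidean lengths of each G1 segment: total = 103.00 mm.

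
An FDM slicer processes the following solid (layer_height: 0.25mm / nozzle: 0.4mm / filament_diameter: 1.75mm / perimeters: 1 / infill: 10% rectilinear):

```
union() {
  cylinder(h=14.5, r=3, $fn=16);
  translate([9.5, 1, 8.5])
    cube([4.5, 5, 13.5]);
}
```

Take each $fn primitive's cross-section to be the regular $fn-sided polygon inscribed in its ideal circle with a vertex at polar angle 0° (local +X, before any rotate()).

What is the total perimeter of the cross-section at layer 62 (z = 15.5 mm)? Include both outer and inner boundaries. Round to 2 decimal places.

19.00 mm

At z = 15.5 mm: the cylinder is not intersected at this z (z outside [0, 14.5]); the cube at (9.5, 1) is present — its section is the full 4.5×5 rectangle (perimeter 19.00 mm); Combining (union): only the 4.5×5 cube at (9.5, 1) is present, so the union is just that shape — boundary = 19.00 mm. Overall, the cross-section is a single solid region. Total boundary length (outer) = 19.00 mm.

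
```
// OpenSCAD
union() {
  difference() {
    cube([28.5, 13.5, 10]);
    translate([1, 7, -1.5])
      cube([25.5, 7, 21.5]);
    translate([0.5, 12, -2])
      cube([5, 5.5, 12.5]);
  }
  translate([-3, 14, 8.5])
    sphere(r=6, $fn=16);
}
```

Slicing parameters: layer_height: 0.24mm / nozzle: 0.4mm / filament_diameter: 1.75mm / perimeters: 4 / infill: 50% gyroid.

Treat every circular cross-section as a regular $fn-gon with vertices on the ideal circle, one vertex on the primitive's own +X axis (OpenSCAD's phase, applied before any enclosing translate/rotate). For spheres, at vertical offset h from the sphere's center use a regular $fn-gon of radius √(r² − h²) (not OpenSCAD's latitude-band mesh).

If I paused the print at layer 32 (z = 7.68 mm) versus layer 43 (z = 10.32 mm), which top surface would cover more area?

layer 32 (z = 7.68 mm)

Layer 32 (z = 7.68): the 28.5×13.5 cube contributes its full rectangle (area 384.75 mm²); the cube at (1, 7) (footprint 25.5×7) is included at this height (area 178.50 mm²); the cube at (0.5, 12) (footprint 5×5.5) is included at this height (area 27.50 mm²); Taking the first minus the rest: starting from the 28.5×13.5 cube (384.75 mm²), the 25.5×7 cube at (1, 7) partially overlaps it — only the 165.75 mm² overlap (of its 178.50 mm²) is removed, clipping the outline; the 5×5.5 cube at (0.5, 12) partially overlaps it — only the 0.75 mm² overlap (of its 27.50 mm²) is removed, clipping the outline — area = 218.25 mm²; the r=6 sphere at (-3, 14) contributes a regular 16-gon of circumradius √(6²−0.82²) = 5.944 (area = (16/2)·5.944²·sin(360°/16) = 108.15 mm²); Merging all regions: the regions partially overlap — summed areas 326.40 mm² minus the doubly-counted overlap 3.42 mm² gives 322.98 mm² — area = 322.98 mm². So its area = 322.98 mm². Layer 43 (z = 10.32): the cube does not reach this height (z outside [0, 10]); the cube at (1, 7) is present — its section is the full 25.5×7 rectangle (area 178.50 mm²); the 5×5.5 cube at (0.5, 12) contributes its full rectangle (area 27.50 mm²); After the difference (first − rest): the first operand is absent here, so nothing remains; the r=6 sphere at (-3, 14) contributes a regular 16-gon of circumradius √(6²−1.82²) = 5.717 (area = (16/2)·5.717²·sin(360°/16) = 100.07 mm²); Taking the union: only the r=6 sphere at (-3, 14) is present, so the union is just that shape — area = 100.07 mm². So its area = 100.07 mm². Layer 32 is larger (322.98 vs 100.07 mm²).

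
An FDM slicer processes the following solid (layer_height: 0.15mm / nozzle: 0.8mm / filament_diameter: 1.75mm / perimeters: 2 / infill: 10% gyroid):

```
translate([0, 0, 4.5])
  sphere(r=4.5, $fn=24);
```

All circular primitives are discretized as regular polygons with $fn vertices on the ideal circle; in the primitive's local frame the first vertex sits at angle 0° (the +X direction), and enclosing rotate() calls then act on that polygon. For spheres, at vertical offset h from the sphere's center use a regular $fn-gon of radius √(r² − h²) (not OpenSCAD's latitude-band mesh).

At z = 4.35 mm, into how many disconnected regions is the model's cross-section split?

1

At z = 4.35 mm: the r=4.5 sphere slices to a regular 24-gon of circumradius 4.497 (√(r²−h²) with h=0.15 from center). The result has 1 disconnected region.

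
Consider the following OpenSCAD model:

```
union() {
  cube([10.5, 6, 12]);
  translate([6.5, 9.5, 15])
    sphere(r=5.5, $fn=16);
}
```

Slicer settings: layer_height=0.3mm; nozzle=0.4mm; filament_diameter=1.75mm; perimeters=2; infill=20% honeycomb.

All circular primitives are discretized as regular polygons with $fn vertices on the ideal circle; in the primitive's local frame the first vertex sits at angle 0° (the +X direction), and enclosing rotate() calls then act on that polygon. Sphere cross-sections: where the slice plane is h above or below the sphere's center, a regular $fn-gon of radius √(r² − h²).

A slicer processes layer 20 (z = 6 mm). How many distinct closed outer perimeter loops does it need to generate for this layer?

1

At z = 6 mm: the 10.5×6 cube contributes its full rectangle; the sphere at (6.5, 9.5) does not reach this height (|z−center|=9.000 > r=5.5); Combining (union): only the 10.5×6 cube is present, so the union is just that shape — 1 connected region. The result has 1 disconnected region.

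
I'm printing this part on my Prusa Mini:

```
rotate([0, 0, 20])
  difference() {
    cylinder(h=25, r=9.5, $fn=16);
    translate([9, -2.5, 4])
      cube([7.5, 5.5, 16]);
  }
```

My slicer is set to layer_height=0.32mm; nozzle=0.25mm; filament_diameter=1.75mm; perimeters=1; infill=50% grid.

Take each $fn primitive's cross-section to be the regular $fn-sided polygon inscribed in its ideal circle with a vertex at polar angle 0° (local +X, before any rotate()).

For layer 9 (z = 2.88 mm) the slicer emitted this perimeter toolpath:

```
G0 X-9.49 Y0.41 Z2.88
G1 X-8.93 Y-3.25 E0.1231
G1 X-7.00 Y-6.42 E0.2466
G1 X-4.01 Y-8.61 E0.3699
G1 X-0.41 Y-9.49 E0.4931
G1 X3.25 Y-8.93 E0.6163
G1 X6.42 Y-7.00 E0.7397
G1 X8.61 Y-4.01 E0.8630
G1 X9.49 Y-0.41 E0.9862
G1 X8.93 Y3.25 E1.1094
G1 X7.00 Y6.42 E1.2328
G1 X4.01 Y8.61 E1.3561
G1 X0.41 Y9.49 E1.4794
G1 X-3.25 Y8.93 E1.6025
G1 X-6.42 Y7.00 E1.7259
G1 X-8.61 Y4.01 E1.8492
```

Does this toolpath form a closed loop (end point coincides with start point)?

Start point (G0): (-9.49, 0.41). End point (last G1): the path does not return to the start — open.

no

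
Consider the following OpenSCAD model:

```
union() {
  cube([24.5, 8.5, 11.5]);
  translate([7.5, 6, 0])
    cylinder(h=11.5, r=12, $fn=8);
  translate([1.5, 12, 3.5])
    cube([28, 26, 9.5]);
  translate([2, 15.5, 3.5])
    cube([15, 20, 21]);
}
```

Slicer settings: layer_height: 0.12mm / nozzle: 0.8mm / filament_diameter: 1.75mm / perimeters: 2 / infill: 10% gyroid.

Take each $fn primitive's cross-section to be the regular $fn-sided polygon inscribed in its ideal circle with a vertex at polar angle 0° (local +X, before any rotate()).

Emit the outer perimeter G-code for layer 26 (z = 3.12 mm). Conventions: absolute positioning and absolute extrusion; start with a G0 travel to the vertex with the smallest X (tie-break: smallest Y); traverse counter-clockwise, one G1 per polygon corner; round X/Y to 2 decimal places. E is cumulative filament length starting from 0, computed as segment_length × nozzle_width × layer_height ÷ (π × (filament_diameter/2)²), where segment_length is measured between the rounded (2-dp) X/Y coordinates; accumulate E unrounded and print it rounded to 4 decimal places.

At z = 3.12 mm: the cube is present — its section is the full 24.5×8.5 rectangle; the r=12 cylinder at (7.5, 6) contributes a regular 8-gon of circumradius 12; the cube at (1.5, 12) is absent (z outside [3.5, 13]); the cube at (2, 15.5) does not reach this height (z outside [3.5, 24.5]); Merging all regions: the regions partially overlap (shared area 157.00 mm²), so overlapping operands fuse into one piece — 1 connected region. The outline is a single polygon with 11 vertices. Extrusion per mm of travel: 0.8 × 0.12 / (π × 0.875²) = 0.039912. Accumulating E over each segment gives final E = 3.4453.

G0 X-4.50 Y6.00 Z3.12
G1 X-0.99 Y-2.49 E0.3667
G1 X7.50 Y-6.00 E0.7333
G1 X15.99 Y-2.49 E1.1000
G1 X17.01 Y0.00 E1.2074
G1 X24.50 Y0.00 E1.5064
G1 X24.50 Y8.50 E1.8456
G1 X18.46 Y8.50 E2.0867
G1 X15.99 Y14.49 E2.3453
G1 X7.50 Y18.00 E2.7119
G1 X-0.99 Y14.49 E3.0786
G1 X-4.50 Y6.00 E3.4453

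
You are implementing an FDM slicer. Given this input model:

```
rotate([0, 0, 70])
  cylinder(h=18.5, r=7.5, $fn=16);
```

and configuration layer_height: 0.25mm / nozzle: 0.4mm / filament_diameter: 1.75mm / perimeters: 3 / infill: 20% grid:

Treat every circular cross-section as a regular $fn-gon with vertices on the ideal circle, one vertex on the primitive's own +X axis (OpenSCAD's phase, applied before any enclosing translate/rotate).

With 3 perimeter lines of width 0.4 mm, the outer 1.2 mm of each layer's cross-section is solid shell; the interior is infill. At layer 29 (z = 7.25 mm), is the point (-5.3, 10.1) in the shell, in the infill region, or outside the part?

outside

At z = 7.25 mm: the r=7.5 cylinder contributes a regular 16-gon of circumradius 7.5; (whole slice rotated 70° about Z — lengths, areas and connectivity unchanged). Overall, the cross-section is a single solid region. Undo the 70° rotation: the query point maps to (7.678, 8.435) in the un-rotated model frame. The nearest boundary edge runs (6.93, 2.87)→(5.30, 5.30); distance from the point to it = 3.93 mm. The point is not inside any of the regions above, so it lies outside the cross-section (3.93 mm from the nearest boundary).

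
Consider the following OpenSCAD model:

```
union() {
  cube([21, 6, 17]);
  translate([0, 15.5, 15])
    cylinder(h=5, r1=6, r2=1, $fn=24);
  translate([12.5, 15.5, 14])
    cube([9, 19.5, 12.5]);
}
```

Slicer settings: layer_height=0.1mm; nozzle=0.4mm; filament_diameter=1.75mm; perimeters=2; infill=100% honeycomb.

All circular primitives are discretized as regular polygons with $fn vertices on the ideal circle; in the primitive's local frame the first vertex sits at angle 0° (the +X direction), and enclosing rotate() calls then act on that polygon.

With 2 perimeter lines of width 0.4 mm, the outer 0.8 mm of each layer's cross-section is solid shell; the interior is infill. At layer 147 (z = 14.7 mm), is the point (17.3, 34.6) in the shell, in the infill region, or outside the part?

At z = 14.7 mm: the cube is present — its section is the full 21×6 rectangle; the cone at (0, 15.5) is not intersected at this z (z outside [15, 20]); the cube at (12.5, 15.5) is present — its section is the full 9×19.5 rectangle; Combining (union): the 2 present regions are separate (no shared area or edge), so areas and boundary lengths simply add and each stays a separate island — 2 connected regions. Overall, the cross-section has 2 separate islands. The nearest boundary edge runs (12.50, 35.00)→(21.50, 35.00); distance from the point to it = 0.40 mm. (Shell/infill is judged within the island containing the point — the largest one.) The point is inside the cross-section, 0.40 mm from the nearest boundary — within the 0.8 mm shell band (2 × 0.4).

shell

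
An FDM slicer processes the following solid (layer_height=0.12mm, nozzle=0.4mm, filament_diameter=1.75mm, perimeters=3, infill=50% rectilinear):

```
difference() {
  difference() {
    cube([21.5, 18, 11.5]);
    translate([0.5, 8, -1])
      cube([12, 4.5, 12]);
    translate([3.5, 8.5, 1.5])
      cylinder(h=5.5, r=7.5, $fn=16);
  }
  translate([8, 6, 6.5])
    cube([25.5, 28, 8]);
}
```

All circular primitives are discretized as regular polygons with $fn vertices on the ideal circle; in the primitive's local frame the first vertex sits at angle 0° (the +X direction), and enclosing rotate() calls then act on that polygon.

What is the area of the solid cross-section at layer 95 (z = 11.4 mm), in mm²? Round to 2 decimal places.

225.00 mm²

At z = 11.4 mm: the cube (footprint 21.5×18) is included at this height (area 387.00 mm²); the cube at (0.5, 8) does not reach this height (z outside [-1, 11]); the cylinder at (3.5, 8.5) is absent (z outside [1.5, 7]); Subtracting the remaining from the first: none of the subtracted shapes is present at this height, so the 21.5×18 cube is unchanged — area = 387.00 mm²; the cube at (8, 6) is present — its section is the full 25.5×28 rectangle (area 714.00 mm²); Subtracting the remaining from the first: starting from the result so far (387.00 mm²), the 25.5×28 cube at (8, 6) partially overlaps it — only the 162.00 mm² overlap (of its 714.00 mm²) is removed, clipping the outline — area = 225.00 mm². Overall, the cross-section is a single solid region. Net area = 225.00 mm².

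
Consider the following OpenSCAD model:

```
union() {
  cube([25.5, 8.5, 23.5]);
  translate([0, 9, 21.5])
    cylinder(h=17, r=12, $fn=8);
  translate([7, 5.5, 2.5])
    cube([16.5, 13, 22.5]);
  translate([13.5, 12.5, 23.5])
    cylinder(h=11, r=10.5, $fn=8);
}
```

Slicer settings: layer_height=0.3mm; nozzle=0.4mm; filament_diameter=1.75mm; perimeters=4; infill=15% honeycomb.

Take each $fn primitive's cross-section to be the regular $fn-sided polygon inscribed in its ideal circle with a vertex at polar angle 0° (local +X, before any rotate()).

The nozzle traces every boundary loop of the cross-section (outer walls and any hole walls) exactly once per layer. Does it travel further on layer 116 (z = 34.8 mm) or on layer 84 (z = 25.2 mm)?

Layer 116 (z = 34.8): the cube does not reach this height (z outside [0, 23.5]); the r=12 cylinder at (0, 9) gives a regular 8-gon of circumradius 12 (constant along its height) (perimeter = 2·8·12.000·sin(180°/8) = 73.48 mm); the cube at (7, 5.5) is absent (z outside [2.5, 25]); the cylinder at (13.5, 12.5) does not reach this height (z outside [23.5, 34.5]); Taking the union: only the r=12 cylinder at (0, 9) is present, so the union is just that shape — boundary = 73.48 mm. So its perimeter = 73.48 mm. Layer 84 (z = 25.2): the cube does not reach this height (z outside [0, 23.5]); the r=12 cylinder at (0, 9) gives a regular 8-gon of circumradius 12 (constant along its height) (perimeter = 2·8·12.000·sin(180°/8) = 73.48 mm); the cube at (7, 5.5) is not intersected at this z (z outside [2.5, 25]); the cylinder at (13.5, 12.5): section is a regular 8-gon, circumradius r=10.5 (perimeter = 2·8·10.500·sin(180°/8) = 64.29 mm); Combining (union): the regions partially overlap (shared area 82.36 mm²), so the edge portions inside another operand are dropped and the merged outline is re-measured after clipping — boundary = 100.82 mm. So its perimeter = 100.82 mm. Layer 84 is larger (100.82 vs 73.48 mm).

layer 84 (z = 25.2 mm)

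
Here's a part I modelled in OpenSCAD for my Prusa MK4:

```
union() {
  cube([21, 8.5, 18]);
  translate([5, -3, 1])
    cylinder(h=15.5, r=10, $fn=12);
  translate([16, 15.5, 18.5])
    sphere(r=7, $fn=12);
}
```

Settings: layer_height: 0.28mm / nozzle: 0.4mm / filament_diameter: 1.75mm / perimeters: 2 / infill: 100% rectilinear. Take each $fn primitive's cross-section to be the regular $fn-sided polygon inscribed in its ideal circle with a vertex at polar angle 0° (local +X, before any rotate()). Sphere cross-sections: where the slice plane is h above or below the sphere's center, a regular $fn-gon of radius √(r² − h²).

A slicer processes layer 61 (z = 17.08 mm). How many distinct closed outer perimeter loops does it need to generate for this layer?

2

At z = 17.08 mm: the 21×8.5 cube contributes its full rectangle; the cylinder at (5, -3) is not intersected at this z (z outside [1, 16.5]); the sphere at (16, 15.5): section is a regular 12-gon, circumradius = √(r²−h²) = √(7²−1.42²) = 6.854; Taking the union: the 2 present regions are separate (no shared area or edge), so areas and boundary lengths simply add and each stays a separate island — 2 connected regions. The result has 2 disconnected regions.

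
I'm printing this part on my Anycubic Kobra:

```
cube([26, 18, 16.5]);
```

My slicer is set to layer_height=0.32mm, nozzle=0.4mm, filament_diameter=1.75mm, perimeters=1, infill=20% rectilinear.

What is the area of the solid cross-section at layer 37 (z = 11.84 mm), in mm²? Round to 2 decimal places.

468.00 mm²

At z = 11.84 mm: the 26×18 cube contributes its full rectangle (area 468.00 mm²). Overall, the cross-section is a single solid region. Net area = 468.00 mm².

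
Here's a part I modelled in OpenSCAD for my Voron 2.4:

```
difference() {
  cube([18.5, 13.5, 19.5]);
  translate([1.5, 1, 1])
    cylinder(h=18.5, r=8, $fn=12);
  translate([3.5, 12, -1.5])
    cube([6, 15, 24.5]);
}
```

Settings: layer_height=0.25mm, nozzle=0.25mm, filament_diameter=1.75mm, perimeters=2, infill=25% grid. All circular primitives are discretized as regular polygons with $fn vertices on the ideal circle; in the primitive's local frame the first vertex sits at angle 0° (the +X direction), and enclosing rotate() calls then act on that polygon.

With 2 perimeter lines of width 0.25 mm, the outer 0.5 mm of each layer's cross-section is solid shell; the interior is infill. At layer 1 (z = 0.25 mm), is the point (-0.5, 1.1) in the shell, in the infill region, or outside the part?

outside

At z = 0.25 mm: the cube (footprint 18.5×13.5) is included at this height; the cylinder at (1.5, 1) is not intersected at this z (z outside [1, 19.5]); the cube at (3.5, 12) is present — its section is the full 6×15 rectangle; Subtracting the remaining from the first: starting from the 18.5×13.5 cube, the 6×15 cube at (3.5, 12) partially overlaps it — only the 9.00 mm² overlap (of its 90.00 mm²) is removed, clipping the outline — 1 connected region. Overall, the cross-section is a single solid region. The nearest boundary edge runs (0.00, 0.00)→(0.00, 13.50); distance from the point to it = 0.50 mm. The point is not inside any of the regions above, so it lies outside the cross-section (0.50 mm from the nearest boundary).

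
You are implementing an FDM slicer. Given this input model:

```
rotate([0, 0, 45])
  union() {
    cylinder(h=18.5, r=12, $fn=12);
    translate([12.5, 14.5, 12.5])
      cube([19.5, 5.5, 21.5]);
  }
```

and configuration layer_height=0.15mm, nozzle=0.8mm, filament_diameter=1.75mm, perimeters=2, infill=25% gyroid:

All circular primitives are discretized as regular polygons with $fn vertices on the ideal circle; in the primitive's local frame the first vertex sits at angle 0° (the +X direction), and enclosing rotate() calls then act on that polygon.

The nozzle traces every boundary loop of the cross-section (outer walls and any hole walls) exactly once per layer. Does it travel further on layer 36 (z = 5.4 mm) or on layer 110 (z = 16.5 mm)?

Layer 36 (z = 5.4): the r=12 cylinder contributes a regular 12-gon of circumradius 12 (perimeter = 2·12·12.000·sin(180°/12) = 74.54 mm); the cube at (12.5, 14.5) is not intersected at this z (z outside [12.5, 34]); Merging all regions: only the r=12 cylinder is present, so the union is just that shape — boundary = 74.54 mm; (whole slice rotated 45° about Z — lengths, areas and connectivity unchanged). So its perimeter = 74.54 mm. Layer 110 (z = 16.5): the cylinder: section is a regular 12-gon, circumradius r=12 (perimeter = 2·12·12.000·sin(180°/12) = 74.54 mm); the 19.5×5.5 cube at (12.5, 14.5) contributes its full rectangle (perimeter 50.00 mm); Combining (union): the 2 present regions are separate (no shared area or edge), so areas and boundary lengths simply add and each stays a separate island — boundary = 124.54 mm; (whole slice rotated 45° about Z — lengths, areas and connectivity unchanged). So its perimeter = 124.54 mm. Layer 110 is larger (124.54 vs 74.54 mm).

layer 110 (z = 16.5 mm)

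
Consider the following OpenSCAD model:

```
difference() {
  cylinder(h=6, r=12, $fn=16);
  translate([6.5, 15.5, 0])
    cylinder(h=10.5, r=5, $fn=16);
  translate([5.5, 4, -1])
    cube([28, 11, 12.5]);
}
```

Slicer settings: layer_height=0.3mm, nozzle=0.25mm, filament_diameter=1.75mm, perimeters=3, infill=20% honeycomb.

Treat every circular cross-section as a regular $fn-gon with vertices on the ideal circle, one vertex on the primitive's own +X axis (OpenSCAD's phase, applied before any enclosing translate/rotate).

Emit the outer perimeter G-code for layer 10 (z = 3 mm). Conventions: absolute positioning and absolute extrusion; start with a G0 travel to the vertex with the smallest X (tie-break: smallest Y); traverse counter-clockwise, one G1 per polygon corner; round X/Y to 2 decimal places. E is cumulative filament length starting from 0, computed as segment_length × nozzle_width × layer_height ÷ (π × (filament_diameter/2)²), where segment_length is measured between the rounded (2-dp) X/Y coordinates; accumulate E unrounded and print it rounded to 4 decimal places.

G0 X-12.00 Y0.00 Z3.00
G1 X-11.09 Y-4.59 E0.1459
G1 X-8.49 Y-8.49 E0.2921
G1 X-4.59 Y-11.09 E0.4382
G1 X0.00 Y-12.00 E0.5841
G1 X4.59 Y-11.09 E0.7300
G1 X8.49 Y-8.49 E0.8762
G1 X11.09 Y-4.59 E1.0223
G1 X12.00 Y0.00 E1.1682
G1 X11.20 Y4.00 E1.2954
G1 X5.50 Y4.00 E1.4732
G1 X5.50 Y10.48 E1.6752
G1 X5.03 Y10.79 E1.6928
G1 X4.59 Y10.88 E1.7068
G1 X4.15 Y11.18 E1.7234
G1 X0.00 Y12.00 E1.8553
G1 X-4.59 Y11.09 E2.0012
G1 X-8.49 Y8.49 E2.1474
G1 X-11.09 Y4.59 E2.2935
G1 X-12.00 Y0.00 E2.4394

At z = 3 mm: the r=12 cylinder contributes a regular 16-gon of circumradius 12; the r=5 cylinder at (6.5, 15.5) gives a regular 16-gon of circumradius 5 (constant along its height); the cube at (5.5, 4) is present — its section is the full 28×11 rectangle; After the difference (first − rest): starting from the r=12 cylinder, the r=5 cylinder at (6.5, 15.5) partially overlaps it — only the 0.09 mm² overlap (of its 76.54 mm²) is removed, clipping the outline; the 28×11 cube at (5.5, 4) partially overlaps it — only the 23.01 mm² overlap (of its 308.00 mm²) is removed, clipping the outline — 1 connected region. The outline is a single polygon with 19 vertices. Extrusion per mm of travel: 0.25 × 0.3 / (π × 0.875²) = 0.031181. Accumulating E over each segment gives final E = 2.4394.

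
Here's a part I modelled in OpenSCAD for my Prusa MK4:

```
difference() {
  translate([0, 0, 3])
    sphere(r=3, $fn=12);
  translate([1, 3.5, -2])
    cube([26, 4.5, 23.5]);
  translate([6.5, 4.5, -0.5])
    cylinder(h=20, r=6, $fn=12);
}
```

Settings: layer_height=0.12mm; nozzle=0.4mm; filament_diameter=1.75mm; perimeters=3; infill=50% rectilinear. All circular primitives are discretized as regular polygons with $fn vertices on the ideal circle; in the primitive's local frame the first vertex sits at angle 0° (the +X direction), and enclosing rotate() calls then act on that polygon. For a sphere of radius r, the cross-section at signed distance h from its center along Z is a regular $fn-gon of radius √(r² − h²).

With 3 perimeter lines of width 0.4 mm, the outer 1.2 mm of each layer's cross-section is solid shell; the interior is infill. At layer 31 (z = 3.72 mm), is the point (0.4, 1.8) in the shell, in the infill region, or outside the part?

At z = 3.72 mm: the sphere: section is a regular 12-gon, circumradius = √(r²−h²) = √(3²−0.72²) = 2.912; the 26×4.5 cube at (1, 3.5) contributes its full rectangle; the cylinder at (6.5, 4.5): section is a regular 12-gon, circumradius r=6; Subtracting the remaining from the first: starting from the r=3 sphere, the 26×4.5 cube at (1, 3.5) misses the remaining region (no effect); the r=6 cylinder at (6.5, 4.5) partially overlaps it — only the 1.83 mm² overlap (of its 108.00 mm²) is removed, clipping the outline — 1 connected region. Overall, the cross-section is a single solid region. The nearest boundary edge runs (1.00, 2.65)→(1.30, 1.50); distance from the point to it = 0.80 mm. The point is inside the cross-section, 0.80 mm from the nearest boundary — within the 1.2 mm shell band (3 × 0.4).

shell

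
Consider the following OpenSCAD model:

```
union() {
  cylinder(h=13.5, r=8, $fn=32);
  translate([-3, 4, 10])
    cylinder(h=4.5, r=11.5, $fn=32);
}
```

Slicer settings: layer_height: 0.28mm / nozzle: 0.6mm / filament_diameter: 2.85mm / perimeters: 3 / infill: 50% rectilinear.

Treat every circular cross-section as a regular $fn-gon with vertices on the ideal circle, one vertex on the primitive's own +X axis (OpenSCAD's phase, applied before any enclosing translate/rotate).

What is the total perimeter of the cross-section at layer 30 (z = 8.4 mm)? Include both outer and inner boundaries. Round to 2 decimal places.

At z = 8.4 mm: the cylinder: section is a regular 32-gon, circumradius r=8 (perimeter = 2·32·8.000·sin(180°/32) = 50.18 mm); the cylinder at (-3, 4) is not intersected at this z (z outside [10, 14.5]); Combining (union): only the r=8 cylinder is present, so the union is just that shape — boundary = 50.18 mm. Overall, the cross-section is a single solid region. Total boundary length (outer) = 50.18 mm.

50.18 mm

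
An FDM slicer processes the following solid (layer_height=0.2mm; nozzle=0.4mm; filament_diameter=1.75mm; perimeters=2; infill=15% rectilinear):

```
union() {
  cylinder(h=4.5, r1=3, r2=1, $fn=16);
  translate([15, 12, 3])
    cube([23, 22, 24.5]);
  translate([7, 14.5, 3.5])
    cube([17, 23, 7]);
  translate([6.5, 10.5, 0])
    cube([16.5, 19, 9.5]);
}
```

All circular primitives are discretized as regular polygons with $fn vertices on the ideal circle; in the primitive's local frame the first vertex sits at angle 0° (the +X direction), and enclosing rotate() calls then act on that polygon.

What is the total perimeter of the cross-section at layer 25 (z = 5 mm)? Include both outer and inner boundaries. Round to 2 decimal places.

At z = 5 mm: the cone is not intersected at this z (z outside [0, 4.5]); the cube at (15, 12) (footprint 23×22) is included at this height (perimeter 90.00 mm); the 17×23 cube at (7, 14.5) contributes its full rectangle (perimeter 80.00 mm); the 16.5×19 cube at (6.5, 10.5) contributes its full rectangle (perimeter 71.00 mm); Taking the union: the regions partially overlap (shared area 435.50 mm²), so the edge portions inside another operand are dropped and the merged outline is re-measured after clipping — boundary = 117.00 mm. Overall, the cross-section is a single solid region. Total boundary length (outer) = 117.00 mm.

117.00 mm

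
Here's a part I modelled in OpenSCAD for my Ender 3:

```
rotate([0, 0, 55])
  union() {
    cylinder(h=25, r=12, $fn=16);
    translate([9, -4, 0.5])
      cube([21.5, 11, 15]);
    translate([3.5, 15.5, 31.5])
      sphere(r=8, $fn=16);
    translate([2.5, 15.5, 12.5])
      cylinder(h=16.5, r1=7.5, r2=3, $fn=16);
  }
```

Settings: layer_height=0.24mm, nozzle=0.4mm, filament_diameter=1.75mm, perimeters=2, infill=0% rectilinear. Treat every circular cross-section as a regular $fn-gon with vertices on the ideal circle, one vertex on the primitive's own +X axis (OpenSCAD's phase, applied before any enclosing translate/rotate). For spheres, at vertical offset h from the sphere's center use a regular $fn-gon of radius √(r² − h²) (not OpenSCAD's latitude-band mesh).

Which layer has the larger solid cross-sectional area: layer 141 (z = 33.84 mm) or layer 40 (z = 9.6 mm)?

layer 40 (z = 9.6 mm)

Layer 141 (z = 33.84): the cylinder is not intersected at this z (z outside [0, 25]); the cube at (9, -4) is absent (z outside [0.5, 15.5]); the r=8 sphere at (3.5, 15.5) contributes a regular 16-gon of circumradius √(8²−2.34²) = 7.650 (area = (16/2)·7.650²·sin(360°/16) = 179.17 mm²); the cone at (2.5, 15.5) is absent (z outside [12.5, 29]); Taking the union: only the r=8 sphere at (3.5, 15.5) is present, so the union is just that shape — area = 179.17 mm²; (rotated 55° about Z; rotation is an isometry so areas/perimeters/island counts are preserved). So its area = 179.17 mm². Layer 40 (z = 9.6): the cylinder: section is a regular 16-gon, circumradius r=12 (area = (16/2)·12.000²·sin(360°/16) = 440.85 mm²); the cube at (9, -4) is present — its section is the full 21.5×11 rectangle (area 236.50 mm²); the sphere at (3.5, 15.5) is absent (|z−center|=21.900 > r=8); the cone at (2.5, 15.5) is not intersected at this z (z outside [12.5, 29]); Combining (union): the regions partially overlap — summed areas 677.35 mm² minus the doubly-counted overlap 25.18 mm² gives 652.18 mm² — area = 652.18 mm²; (whole slice rotated 55° about Z — lengths, areas and connectivity unchanged). So its area = 652.18 mm². Layer 40 is larger (652.18 vs 179.17 mm²).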